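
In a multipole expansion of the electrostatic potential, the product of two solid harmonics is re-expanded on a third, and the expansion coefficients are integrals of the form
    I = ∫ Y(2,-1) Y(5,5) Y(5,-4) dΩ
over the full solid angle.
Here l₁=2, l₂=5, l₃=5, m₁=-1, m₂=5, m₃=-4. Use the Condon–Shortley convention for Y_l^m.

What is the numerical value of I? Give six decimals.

Rules hold: Σm=0, L=12 even, 3≤5≤7.
N = 5·11·11 = 605
Δ = 2!·2!·8!/13! = 1/38610
Racah Σ t=0..2: t=0:+1/2880 t=1:−1/576 t=2:+1/2880 = -1/960
⇒ 3j(2 5 5; 0 0 0)² = 10/429, sgn +1
Racah Σ t=2..2: t=2:+1/80640 = 1/80640
⇒ 3j(2 5 5; -1 5 -4)² = 9/286, sgn -1
4πI² = N·(3j₀)²·(3jₘ)² = 75/169
I = -1·√(0.443787/4π) = -0.18792404

-0.187924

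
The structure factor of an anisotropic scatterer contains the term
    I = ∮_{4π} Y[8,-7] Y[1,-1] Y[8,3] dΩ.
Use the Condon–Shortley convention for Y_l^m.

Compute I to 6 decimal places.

m-sum = -7 − 1 + 3 = -5 ≠ 0 ⇒ I = 0

0.000000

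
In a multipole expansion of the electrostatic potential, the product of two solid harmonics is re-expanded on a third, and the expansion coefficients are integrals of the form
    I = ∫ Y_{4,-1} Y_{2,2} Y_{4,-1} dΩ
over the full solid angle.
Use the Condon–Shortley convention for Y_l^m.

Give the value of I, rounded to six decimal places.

m-sum 0 ✓  L=10 even ✓  2≤4≤6 ✓
Π(2lᵢ+1) = 9×5×9 = 405
triangle coeff Δ(4,2,4) = 1/13860
Σ_t [0,2]: t=0:+1/192 t=1:−1/36 t=2:+1/192 = -5/288
(3j)²=20/693 [(4 2 4; 0 0 0)], sign=-1
Σ_t [2,2]: t=2:+1/144 = 1/144
(3j)²=10/231 [(4 2 4; -1 2 -1)], sign=-1
⇒ 4πI² = 3000/5929
I = (+1)√(3000/5929/(4π)) = 0.20066192

0.200662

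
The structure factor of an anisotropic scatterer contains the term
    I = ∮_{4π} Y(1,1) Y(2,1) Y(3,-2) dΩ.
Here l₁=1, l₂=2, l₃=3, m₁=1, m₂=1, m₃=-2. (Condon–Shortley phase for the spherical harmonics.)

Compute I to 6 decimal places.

m-sum 0 ✓  L=6 even ✓  1≤3≤3 ✓
Π(2lᵢ+1) = 3×5×7 = 105
triangle coeff Δ(1,2,3) = 1/105
Σ_t [0,0]: t=0:+1/4 = 1/4
(3j)²=3/35 [(1 2 3; 0 0 0)], sign=-1
Σ_t [0,0]: t=0:+1/12 = 1/12
(3j)²=2/21 [(1 2 3; 1 1 -2)], sign=-1
⇒ 4πI² = 6/7
I = (+1)√(6/7/(4π)) = 0.26116903

0.261169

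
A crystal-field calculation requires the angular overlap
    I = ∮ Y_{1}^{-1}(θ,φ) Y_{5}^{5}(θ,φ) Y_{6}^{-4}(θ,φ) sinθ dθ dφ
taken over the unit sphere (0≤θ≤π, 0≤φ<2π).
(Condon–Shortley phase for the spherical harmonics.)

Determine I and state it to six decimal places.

0.040859

Checks pass: Σm=0; 12 even; l₃=6∈[4,6].
(2·1+1)(2·5+1)(2·6+1) = 429
Δ: 0! 2! 10! / 13! → 1/858
sum: t=0:+1/14400 = 1/14400
3j²(1 5 6; 0 0 0) = Δ·Π!·Σ² = 6/143  (sign +1)
sum: t=0:+1/7257600 = 1/7257600
3j²(1 5 6; -1 5 -4) = Δ·Π!·Σ² = 1/858  (sign +1)
combine: 4πI² = 429·6/143·1/858 = 3/143
take √, sign +1: I = 0.04085899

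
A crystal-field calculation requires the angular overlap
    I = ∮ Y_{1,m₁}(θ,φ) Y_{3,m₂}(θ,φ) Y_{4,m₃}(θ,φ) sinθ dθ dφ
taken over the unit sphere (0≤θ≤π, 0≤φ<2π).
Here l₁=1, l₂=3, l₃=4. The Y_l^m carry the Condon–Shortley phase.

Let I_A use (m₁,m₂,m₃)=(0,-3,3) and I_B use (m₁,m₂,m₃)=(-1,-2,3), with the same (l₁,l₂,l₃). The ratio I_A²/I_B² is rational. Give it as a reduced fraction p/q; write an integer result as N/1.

Same 1,3,4: normalisation and zero-m 3j drop out of the ratio.
A: Δ: 0! 2! 6! / 9! → 1/252; sum: t=0:+1/720 = 1/720; 3j²(1 3 4; 0 -3 3) = Δ·Π!·Σ² = 1/36  (sign -1)
B: Δ: 0! 2! 6! / 9! → 1/252; sum: t=0:+1/240 = 1/240; 3j²(1 3 4; -1 -2 3) = Δ·Π!·Σ² = 1/12  (sign -1)
I_A²/I_B² = (1/36)/(1/12) = 1/3

1/3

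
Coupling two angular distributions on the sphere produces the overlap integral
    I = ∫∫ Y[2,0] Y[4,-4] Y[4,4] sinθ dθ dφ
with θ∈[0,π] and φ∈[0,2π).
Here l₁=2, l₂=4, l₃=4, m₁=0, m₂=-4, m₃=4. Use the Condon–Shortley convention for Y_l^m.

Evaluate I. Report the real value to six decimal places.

-0.229376

Rules hold: Σm=0, L=10 even, 2≤4≤6.
N = 5·9·9 = 405
Δ = 2!·2!·6!/11! = 1/13860
Racah Σ t=0..2: t=0:+1/192 t=1:−1/36 t=2:+1/192 = -5/288
⇒ 3j(2 4 4; 0 0 0)² = 20/693, sgn -1
Racah Σ t=0..0: t=0:+1/2880 = 1/2880
⇒ 3j(2 4 4; 0 -4 4)² = 28/495, sgn +1
4πI² = N·(3j₀)²·(3jₘ)² = 80/121
I = -1·√(0.661157/4π) = -0.22937568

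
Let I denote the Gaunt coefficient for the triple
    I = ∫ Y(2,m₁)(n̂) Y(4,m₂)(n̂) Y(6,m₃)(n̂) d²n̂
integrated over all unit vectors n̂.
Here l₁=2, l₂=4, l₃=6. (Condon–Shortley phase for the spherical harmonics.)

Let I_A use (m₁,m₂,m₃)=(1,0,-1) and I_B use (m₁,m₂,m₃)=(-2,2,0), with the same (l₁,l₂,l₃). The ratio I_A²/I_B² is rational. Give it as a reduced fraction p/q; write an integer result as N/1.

35/3

Shared (l₁,l₂,l₃)=(2,4,6): N and (l;000)² cancel in I_A²/I_B².
A: Δ = 0!·4!·8!/13! = 1/6435; Racah Σ t=0..0: t=0:+1/3456 = 1/3456; ⇒ 3j(2 4 6; 1 0 -1)² = 35/1287, sgn -1
B: Δ = 0!·4!·8!/13! = 1/6435; Racah Σ t=0..0: t=0:+1/34560 = 1/34560; ⇒ 3j(2 4 6; -2 2 0)² = 1/429, sgn +1
I_A²/I_B² = (35/1287)/(1/429) = 35/3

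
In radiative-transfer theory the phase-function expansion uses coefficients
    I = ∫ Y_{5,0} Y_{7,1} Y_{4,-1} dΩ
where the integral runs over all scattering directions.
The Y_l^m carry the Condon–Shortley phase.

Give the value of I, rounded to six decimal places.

-0.095611

Checks pass: Σm=0; 16 even; l₃=4∈[2,12].
(2·5+1)(2·7+1)(2·4+1) = 1485
Δ: 8! 2! 6! / 17! → 1/6126120
sum: t=3:−1/69120 t=4:+1/20736 t=5:−1/69120 = 1/51840
3j²(5 7 4; 0 0 0) = Δ·Π!·Σ² = 280/21879  (sign +1)
sum: t=3:−1/172800 t=4:+1/27648 t=5:−1/51840 = 23/2073600
3j²(5 7 4; 0 1 -1) = Δ·Π!·Σ² = 529/87516  (sign -1)
combine: 4πI² = 1485·280/21879·529/87516 = 185150/1611753
take √, sign -1: I = -0.09561096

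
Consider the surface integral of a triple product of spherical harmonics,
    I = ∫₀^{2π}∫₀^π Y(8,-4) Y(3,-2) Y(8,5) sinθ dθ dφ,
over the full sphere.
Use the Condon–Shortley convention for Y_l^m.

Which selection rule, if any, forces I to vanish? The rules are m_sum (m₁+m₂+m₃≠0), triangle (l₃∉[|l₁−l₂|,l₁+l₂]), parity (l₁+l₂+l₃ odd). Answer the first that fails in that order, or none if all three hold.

m_sum

Σmᵢ = -1  ✗
l₃∈[|l₁−l₂|,l₁+l₂]=[5,11], have l₃=8
Σlᵢ = 19 ⇒ odd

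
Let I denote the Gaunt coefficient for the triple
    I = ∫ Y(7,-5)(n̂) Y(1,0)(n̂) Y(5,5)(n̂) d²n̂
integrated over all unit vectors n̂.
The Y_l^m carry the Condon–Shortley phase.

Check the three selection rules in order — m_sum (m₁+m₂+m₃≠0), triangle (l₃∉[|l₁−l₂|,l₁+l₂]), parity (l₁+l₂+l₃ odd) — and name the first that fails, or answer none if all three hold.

azimuthal sum: -5 + 0 + 5 = 0  ✓
6 ≤ 5 ≤ 8 (triangle on l)  ✗
L = 7 + 1 + 5 = 13 (odd)

triangle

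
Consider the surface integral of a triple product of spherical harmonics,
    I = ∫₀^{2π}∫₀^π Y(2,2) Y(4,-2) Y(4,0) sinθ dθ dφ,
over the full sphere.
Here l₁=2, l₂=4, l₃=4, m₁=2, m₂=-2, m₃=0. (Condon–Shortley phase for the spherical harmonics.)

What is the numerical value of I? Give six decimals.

Rules hold: Σm=0, L=10 even, 2≤4≤6.
N = 5·9·9 = 405
Δ = 2!·2!·6!/11! = 1/13860
Racah Σ t=0..2: t=0:+1/192 t=1:−1/36 t=2:+1/192 = -5/288
⇒ 3j(2 4 4; 0 0 0)² = 20/693, sgn -1
Racah Σ t=0..0: t=0:+1/192 = 1/192
⇒ 3j(2 4 4; 2 -2 0)² = 3/77, sgn +1
4πI² = N·(3j₀)²·(3jₘ)² = 2700/5929
I = -1·√(0.455389/4π) = -0.19036462

-0.190365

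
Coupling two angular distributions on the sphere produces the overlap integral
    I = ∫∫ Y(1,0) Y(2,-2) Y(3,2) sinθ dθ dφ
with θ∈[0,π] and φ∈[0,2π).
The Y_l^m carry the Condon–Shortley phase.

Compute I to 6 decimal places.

0.184674

m-sum 0 ✓  L=6 even ✓  1≤3≤3 ✓
Π(2lᵢ+1) = 3×5×7 = 105
triangle coeff Δ(1,2,3) = 1/105
Σ_t [0,0]: t=0:+1/4 = 1/4
(3j)²=3/35 [(1 2 3; 0 0 0)], sign=-1
Σ_t [0,0]: t=0:+1/24 = 1/24
(3j)²=1/21 [(1 2 3; 0 -2 2)], sign=-1
⇒ 4πI² = 3/7
I = (+1)√(3/7/(4π)) = 0.18467439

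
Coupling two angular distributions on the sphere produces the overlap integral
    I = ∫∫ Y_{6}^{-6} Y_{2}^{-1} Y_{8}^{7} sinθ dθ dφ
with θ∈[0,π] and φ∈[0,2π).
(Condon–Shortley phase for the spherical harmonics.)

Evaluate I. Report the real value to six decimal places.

-0.181017

Rules hold: Σm=0, L=16 even, 4≤8≤8.
N = 13·5·17 = 1105
Δ = 0!·12!·4!/17! = 1/30940
Racah Σ t=0..0: t=0:+1/2073600 = 1/2073600
⇒ 3j(6 2 8; 0 0 0)² = 28/1105, sgn +1
Racah Σ t=0..0: t=0:+1/2874009600 = 1/2874009600
⇒ 3j(6 2 8; -6 -1 7)² = 1/68, sgn -1
4πI² = N·(3j₀)²·(3jₘ)² = 7/17
I = -1·√(0.411765/4π) = -0.18101711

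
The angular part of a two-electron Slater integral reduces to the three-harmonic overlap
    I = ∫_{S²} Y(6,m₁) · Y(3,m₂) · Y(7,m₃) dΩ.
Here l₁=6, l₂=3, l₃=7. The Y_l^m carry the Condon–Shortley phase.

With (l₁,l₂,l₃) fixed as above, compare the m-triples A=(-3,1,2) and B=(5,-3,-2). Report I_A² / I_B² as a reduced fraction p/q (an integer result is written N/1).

l's match ⇒ only the (l;m) 3-j factors differ between A and B.
A: triangle coeff Δ(6,3,7) = 1/2042040; Σ_t [0,2]: t=0:+1/17418240 t=1:−1/483840 t=2:+1/241920 = 37/17418240; (3j)²=1369/136136 [(6 3 7; -3 1 2)], sign=-1
B: triangle coeff Δ(6,3,7) = 1/2042040; Σ_t [0,0]: t=0:+1/17418240 = 1/17418240; (3j)²=25/12376 [(6 3 7; 5 -3 -2)], sign=-1
I_A²/I_B² = (1369/136136)/(25/12376) = 1369/275

1369/275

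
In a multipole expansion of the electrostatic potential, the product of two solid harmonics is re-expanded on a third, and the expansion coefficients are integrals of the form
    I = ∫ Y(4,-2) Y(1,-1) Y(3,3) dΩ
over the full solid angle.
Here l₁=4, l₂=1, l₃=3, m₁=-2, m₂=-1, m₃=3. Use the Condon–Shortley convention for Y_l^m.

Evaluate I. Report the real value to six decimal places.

Rules hold: Σm=0, L=8 even, 3≤3≤5.
N = 9·3·7 = 189
Δ = 2!·6!·0!/9! = 1/252
Racah Σ t=1..1: t=1:−1/36 = -1/36
⇒ 3j(4 1 3; 0 0 0)² = 4/63, sgn +1
Racah Σ t=0..0: t=0:+1/1440 = 1/1440
⇒ 3j(4 1 3; -2 -1 3)² = 1/252, sgn +1
4πI² = N·(3j₀)²·(3jₘ)² = 1/21
I = +1·√(0.047619/4π) = 0.06155813

0.061558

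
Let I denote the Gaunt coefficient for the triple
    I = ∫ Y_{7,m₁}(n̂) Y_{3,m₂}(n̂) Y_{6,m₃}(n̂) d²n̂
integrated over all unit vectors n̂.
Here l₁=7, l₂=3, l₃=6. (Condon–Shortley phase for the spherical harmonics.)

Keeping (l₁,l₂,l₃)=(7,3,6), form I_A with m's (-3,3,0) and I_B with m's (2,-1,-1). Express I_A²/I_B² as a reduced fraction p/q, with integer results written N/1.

7875/3481

Same 7,3,6: normalisation and zero-m 3j drop out of the ratio.
A: Δ: 4! 10! 2! / 17! → 1/2042040; sum: t=4:+1/829440 = 1/829440; 3j²(7 3 6; -3 3 0) = Δ·Π!·Σ² = 225/9724  (sign +1)
B: Δ: 4! 10! 2! / 17! → 1/2042040; sum: t=0:+1/691200 t=1:−1/103680 t=2:+1/241920 = -59/14515200; 3j²(7 3 6; 2 -1 -1) = Δ·Π!·Σ² = 3481/340340  (sign +1)
I_A²/I_B² = (225/9724)/(3481/340340) = 7875/3481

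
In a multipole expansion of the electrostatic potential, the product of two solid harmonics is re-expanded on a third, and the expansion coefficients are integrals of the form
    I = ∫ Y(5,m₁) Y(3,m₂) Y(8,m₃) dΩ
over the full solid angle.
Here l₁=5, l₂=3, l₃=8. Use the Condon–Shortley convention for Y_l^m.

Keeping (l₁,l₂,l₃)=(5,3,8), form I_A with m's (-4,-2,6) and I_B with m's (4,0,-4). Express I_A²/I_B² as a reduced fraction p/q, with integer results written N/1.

91/20

l's match ⇒ only the (l;m) 3-j factors differ between A and B.
A: triangle coeff Δ(5,3,8) = 1/136136; Σ_t [0,0]: t=0:+1/43545600 = 1/43545600; (3j)²=1/34 [(5 3 8; -4 -2 6)], sign=+1
B: triangle coeff Δ(5,3,8) = 1/136136; Σ_t [0,0]: t=0:+1/13063680 = 1/13063680; (3j)²=10/1547 [(5 3 8; 4 0 -4)], sign=+1
I_A²/I_B² = (1/34)/(10/1547) = 91/20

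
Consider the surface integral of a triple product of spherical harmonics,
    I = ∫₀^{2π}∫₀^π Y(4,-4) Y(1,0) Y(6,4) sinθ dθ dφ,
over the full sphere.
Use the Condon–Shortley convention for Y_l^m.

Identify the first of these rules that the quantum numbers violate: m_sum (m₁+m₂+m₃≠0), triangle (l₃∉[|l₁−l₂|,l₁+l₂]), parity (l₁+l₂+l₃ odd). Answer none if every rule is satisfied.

Σmᵢ = 0  ✓
l₃∈[|l₁−l₂|,l₁+l₂]=[3,5], have l₃=6  ✗
Σlᵢ = 11 ⇒ odd

triangle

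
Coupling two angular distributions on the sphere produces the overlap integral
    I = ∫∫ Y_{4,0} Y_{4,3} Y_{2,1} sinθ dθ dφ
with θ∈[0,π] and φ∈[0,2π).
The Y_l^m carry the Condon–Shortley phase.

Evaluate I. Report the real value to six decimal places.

0.000000

m-sum = 0 + 3 + 1 = 4 ≠ 0 ⇒ I = 0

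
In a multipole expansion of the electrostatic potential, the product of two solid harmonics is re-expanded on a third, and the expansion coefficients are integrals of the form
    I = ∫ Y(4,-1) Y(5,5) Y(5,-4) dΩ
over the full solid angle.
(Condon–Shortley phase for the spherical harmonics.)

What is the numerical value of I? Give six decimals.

Checks pass: Σm=0; 14 even; l₃=5∈[1,9].
(2·4+1)(2·5+1)(2·5+1) = 1089
Δ: 4! 4! 6! / 15! → 1/3153150
sum: t=0:+1/69120 t=1:−1/1728 t=2:+1/576 t=3:−1/1728 t=4:+1/69120 = 7/11520
3j²(4 5 5; 0 0 0) = Δ·Π!·Σ² = 2/143  (sign -1)
sum: t=4:+1/103680 = 1/103680
3j²(4 5 5; -1 5 -4) = Δ·Π!·Σ² = 4/143  (sign -1)
combine: 4πI² = 1089·2/143·4/143 = 72/169
take √, sign +1: I = 0.18412721

0.184127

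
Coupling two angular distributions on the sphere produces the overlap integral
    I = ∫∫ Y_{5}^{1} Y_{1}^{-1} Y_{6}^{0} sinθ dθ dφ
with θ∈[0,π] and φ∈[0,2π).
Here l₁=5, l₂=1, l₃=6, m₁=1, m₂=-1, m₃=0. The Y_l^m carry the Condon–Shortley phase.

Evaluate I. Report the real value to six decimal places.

0.158246

m-sum 0 ✓  L=12 even ✓  4≤6≤6 ✓
Π(2lᵢ+1) = 11×3×13 = 429
triangle coeff Δ(5,1,6) = 1/858
Σ_t [0,0]: t=0:+1/14400 = 1/14400
(3j)²=6/143 [(5 1 6; 0 0 0)], sign=+1
Σ_t [0,0]: t=0:+1/34560 = 1/34560
(3j)²=5/286 [(5 1 6; 1 -1 0)], sign=+1
⇒ 4πI² = 45/143
I = (+1)√(45/143/(4π)) = 0.15824621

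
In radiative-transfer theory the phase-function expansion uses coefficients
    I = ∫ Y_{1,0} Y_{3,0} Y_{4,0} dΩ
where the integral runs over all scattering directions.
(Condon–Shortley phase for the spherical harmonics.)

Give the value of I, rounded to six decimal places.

0.246233

Rules hold: Σm=0, L=8 even, 2≤4≤4.
N = 3·7·9 = 189
Δ = 0!·2!·6!/9! = 1/252
Racah Σ t=0..0: t=0:+1/36 = 1/36
⇒ 3j(1 3 4; 0 0 0)² = 4/63, sgn +1
(m-triple is (0,0,0) — same symbol as above.)
4πI² = N·(3j₀)²·(3jₘ)² = 16/21
I = +1·√(0.761905/4π) = 0.24623252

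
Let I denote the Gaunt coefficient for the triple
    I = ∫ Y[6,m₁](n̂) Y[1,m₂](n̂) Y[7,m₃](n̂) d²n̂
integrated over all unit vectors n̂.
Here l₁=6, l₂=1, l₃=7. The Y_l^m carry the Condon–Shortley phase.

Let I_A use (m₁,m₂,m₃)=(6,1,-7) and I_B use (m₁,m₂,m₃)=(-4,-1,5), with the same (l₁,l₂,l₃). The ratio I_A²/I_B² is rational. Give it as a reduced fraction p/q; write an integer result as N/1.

91/66

Shared (l₁,l₂,l₃)=(6,1,7): N and (l;000)² cancel in I_A²/I_B².
A: Δ = 0!·12!·2!/15! = 1/1365; Racah Σ t=0..0: t=0:+1/958003200 = 1/958003200; ⇒ 3j(6 1 7; 6 1 -7)² = 1/15, sgn +1
B: Δ = 0!·12!·2!/15! = 1/1365; Racah Σ t=0..0: t=0:+1/14515200 = 1/14515200; ⇒ 3j(6 1 7; -4 -1 5)² = 22/455, sgn +1
I_A²/I_B² = (1/15)/(22/455) = 91/66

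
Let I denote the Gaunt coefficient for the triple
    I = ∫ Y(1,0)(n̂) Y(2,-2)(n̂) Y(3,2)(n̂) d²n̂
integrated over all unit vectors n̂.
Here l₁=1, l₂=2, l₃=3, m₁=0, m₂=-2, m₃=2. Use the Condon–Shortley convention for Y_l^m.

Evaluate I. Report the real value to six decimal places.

0.184674

Checks pass: Σm=0; 6 even; l₃=3∈[1,3].
(2·1+1)(2·2+1)(2·3+1) = 105
Δ: 0! 2! 4! / 7! → 1/105
sum: t=0:+1/4 = 1/4
3j²(1 2 3; 0 0 0) = Δ·Π!·Σ² = 3/35  (sign -1)
sum: t=0:+1/24 = 1/24
3j²(1 2 3; 0 -2 2) = Δ·Π!·Σ² = 1/21  (sign -1)
combine: 4πI² = 105·3/35·1/21 = 3/7
take √, sign +1: I = 0.18467439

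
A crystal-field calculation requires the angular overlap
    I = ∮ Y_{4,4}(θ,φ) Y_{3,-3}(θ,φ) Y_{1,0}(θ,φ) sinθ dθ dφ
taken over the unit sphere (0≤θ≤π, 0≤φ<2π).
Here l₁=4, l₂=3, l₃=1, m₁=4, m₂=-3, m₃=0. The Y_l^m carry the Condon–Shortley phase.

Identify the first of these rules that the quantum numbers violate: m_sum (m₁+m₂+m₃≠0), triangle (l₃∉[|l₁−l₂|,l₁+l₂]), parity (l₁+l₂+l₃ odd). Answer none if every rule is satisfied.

m_sum

azimuthal sum: 4 − 3 + 0 = 1  ✗
1 ≤ 1 ≤ 7 (triangle on l)
L = 4 + 3 + 1 = 8 (even)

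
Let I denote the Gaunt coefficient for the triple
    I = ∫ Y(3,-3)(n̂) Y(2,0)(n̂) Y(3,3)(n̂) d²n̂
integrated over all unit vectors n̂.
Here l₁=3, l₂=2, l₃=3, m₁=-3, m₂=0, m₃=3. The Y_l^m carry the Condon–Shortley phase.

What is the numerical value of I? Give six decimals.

m-sum 0 ✓  L=8 even ✓  1≤3≤5 ✓
Π(2lᵢ+1) = 7×5×7 = 245
triangle coeff Δ(3,2,3) = 1/3780
Σ_t [0,2]: t=0:+1/24 t=1:−1/4 t=2:+1/24 = -1/6
(3j)²=4/105 [(3 2 3; 0 0 0)], sign=+1
Σ_t [2,2]: t=2:+1/96 = 1/96
(3j)²=5/84 [(3 2 3; -3 0 3)], sign=+1
⇒ 4πI² = 5/9
I = (+1)√(5/9/(4π)) = 0.21026104

0.210261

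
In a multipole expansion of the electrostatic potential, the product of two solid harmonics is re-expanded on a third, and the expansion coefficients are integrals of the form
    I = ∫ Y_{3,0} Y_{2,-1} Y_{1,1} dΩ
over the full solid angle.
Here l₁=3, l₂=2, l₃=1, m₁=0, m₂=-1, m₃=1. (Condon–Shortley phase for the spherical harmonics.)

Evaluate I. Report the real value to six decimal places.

0.143048

Checks pass: Σm=0; 6 even; l₃=1∈[1,5].
(2·3+1)(2·2+1)(2·1+1) = 105
Δ: 4! 2! 0! / 7! → 1/105
sum: t=2:+1/4 = 1/4
3j²(3 2 1; 0 0 0) = Δ·Π!·Σ² = 3/35  (sign -1)
sum: t=1:−1/12 = -1/12
3j²(3 2 1; 0 -1 1) = Δ·Π!·Σ² = 1/35  (sign -1)
combine: 4πI² = 105·3/35·1/35 = 9/35
take √, sign +1: I = 0.14304817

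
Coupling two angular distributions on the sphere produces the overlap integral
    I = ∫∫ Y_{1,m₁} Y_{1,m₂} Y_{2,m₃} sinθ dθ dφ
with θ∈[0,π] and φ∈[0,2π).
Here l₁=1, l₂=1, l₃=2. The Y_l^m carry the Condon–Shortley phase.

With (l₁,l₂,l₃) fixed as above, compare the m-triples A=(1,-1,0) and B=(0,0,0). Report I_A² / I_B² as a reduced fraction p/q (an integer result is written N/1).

1/4

l's match ⇒ only the (l;m) 3-j factors differ between A and B.
A: triangle coeff Δ(1,1,2) = 1/30; Σ_t [0,0]: t=0:+1/4 = 1/4; (3j)²=1/30 [(1 1 2; 1 -1 0)], sign=+1
B: triangle coeff Δ(1,1,2) = 1/30; Σ_t [0,0]: t=0:+1/1 = 1/1; (3j)²=2/15 [(1 1 2; 0 0 0)], sign=+1
I_A²/I_B² = (1/30)/(2/15) = 1/4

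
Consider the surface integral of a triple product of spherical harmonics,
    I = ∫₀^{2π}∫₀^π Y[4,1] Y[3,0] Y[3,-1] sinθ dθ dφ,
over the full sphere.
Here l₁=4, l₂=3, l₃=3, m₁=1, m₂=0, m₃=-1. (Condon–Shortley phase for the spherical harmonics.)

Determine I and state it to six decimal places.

-0.099323

m-sum 0 ✓  L=10 even ✓  1≤3≤7 ✓
Π(2lᵢ+1) = 9×7×7 = 441
triangle coeff Δ(4,3,3) = 1/34650
Σ_t [1,3]: t=1:−1/72 t=2:+1/16 t=3:−1/72 = 5/144
(3j)²=2/77 [(4 3 3; 0 0 0)], sign=-1
Σ_t [1,3]: t=1:−1/48 t=2:+1/24 t=3:−1/288 = 5/288
(3j)²=5/462 [(4 3 3; 1 0 -1)], sign=+1
⇒ 4πI² = 15/121
I = (-1)√(15/121/(4π)) = -0.09932258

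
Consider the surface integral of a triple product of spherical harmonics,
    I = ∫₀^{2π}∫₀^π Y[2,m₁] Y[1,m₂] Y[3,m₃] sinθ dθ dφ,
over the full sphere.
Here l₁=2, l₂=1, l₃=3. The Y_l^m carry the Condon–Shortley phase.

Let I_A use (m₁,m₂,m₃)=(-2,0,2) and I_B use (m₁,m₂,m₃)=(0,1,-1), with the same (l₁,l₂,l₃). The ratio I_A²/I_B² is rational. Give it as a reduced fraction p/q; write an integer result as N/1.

Same 2,1,3: normalisation and zero-m 3j drop out of the ratio.
A: Δ: 0! 4! 2! / 7! → 1/105; sum: t=0:+1/24 = 1/24; 3j²(2 1 3; -2 0 2) = Δ·Π!·Σ² = 1/21  (sign -1)
B: Δ: 0! 4! 2! / 7! → 1/105; sum: t=0:+1/8 = 1/8; 3j²(2 1 3; 0 1 -1) = Δ·Π!·Σ² = 2/35  (sign +1)
I_A²/I_B² = (1/21)/(2/35) = 5/6

5/6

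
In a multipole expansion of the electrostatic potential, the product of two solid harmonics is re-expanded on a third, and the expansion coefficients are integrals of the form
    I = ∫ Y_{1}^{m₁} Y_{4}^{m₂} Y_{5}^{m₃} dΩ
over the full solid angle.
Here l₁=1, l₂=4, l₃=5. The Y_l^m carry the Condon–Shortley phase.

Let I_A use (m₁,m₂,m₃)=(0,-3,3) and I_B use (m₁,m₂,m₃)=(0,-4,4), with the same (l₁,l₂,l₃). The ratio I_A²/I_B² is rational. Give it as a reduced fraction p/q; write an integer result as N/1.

Same 1,4,5: normalisation and zero-m 3j drop out of the ratio.
A: Δ: 0! 2! 8! / 11! → 1/495; sum: t=0:+1/5040 = 1/5040; 3j²(1 4 5; 0 -3 3) = Δ·Π!·Σ² = 16/495  (sign +1)
B: Δ: 0! 2! 8! / 11! → 1/495; sum: t=0:+1/40320 = 1/40320; 3j²(1 4 5; 0 -4 4) = Δ·Π!·Σ² = 1/55  (sign -1)
I_A²/I_B² = (16/495)/(1/55) = 16/9

16/9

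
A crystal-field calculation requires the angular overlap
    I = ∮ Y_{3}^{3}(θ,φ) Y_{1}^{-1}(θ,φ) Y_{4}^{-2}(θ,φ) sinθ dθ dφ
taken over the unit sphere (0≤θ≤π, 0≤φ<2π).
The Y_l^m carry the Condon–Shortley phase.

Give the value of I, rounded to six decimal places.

m-sum 0 ✓  L=8 even ✓  2≤4≤4 ✓
Π(2lᵢ+1) = 7×3×9 = 189
triangle coeff Δ(3,1,4) = 1/252
Σ_t [0,0]: t=0:+1/36 = 1/36
(3j)²=4/63 [(3 1 4; 0 0 0)], sign=+1
Σ_t [0,0]: t=0:+1/1440 = 1/1440
(3j)²=1/252 [(3 1 4; 3 -1 -2)], sign=+1
⇒ 4πI² = 1/21
I = (+1)√(1/21/(4π)) = 0.06155813

0.061558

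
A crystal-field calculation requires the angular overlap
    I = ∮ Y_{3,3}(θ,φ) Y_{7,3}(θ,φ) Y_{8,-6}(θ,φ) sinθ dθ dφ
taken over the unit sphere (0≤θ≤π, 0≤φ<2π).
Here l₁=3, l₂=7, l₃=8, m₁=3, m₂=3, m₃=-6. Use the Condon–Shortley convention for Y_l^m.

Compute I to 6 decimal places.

m-sum 0 ✓  L=18 even ✓  4≤8≤10 ✓
Π(2lᵢ+1) = 7×15×17 = 1785
triangle coeff Δ(3,7,8) = 1/5290740
Σ_t [0,2]: t=0:+1/7257600 t=1:−1/2073600 t=2:+1/7257600 = -1/4838400
(3j)²=252/20995 [(3 7 8; 0 0 0)], sign=-1
Σ_t [0,0]: t=0:+1/348364800 = 1/348364800
(3j)²=11/646 [(3 7 8; 3 3 -6)], sign=+1
⇒ 4πI² = 29106/79781
I = (-1)√(29106/79781/(4π)) = -0.17038705

-0.170387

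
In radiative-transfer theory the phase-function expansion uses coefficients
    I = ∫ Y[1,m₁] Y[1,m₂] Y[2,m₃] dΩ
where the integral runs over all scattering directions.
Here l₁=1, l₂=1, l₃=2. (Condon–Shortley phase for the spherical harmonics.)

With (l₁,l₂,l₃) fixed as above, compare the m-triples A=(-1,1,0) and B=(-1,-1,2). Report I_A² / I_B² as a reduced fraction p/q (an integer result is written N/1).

l's match ⇒ only the (l;m) 3-j factors differ between A and B.
A: triangle coeff Δ(1,1,2) = 1/30; Σ_t [0,0]: t=0:+1/4 = 1/4; (3j)²=1/30 [(1 1 2; -1 1 0)], sign=+1
B: triangle coeff Δ(1,1,2) = 1/30; Σ_t [0,0]: t=0:+1/4 = 1/4; (3j)²=1/5 [(1 1 2; -1 -1 2)], sign=+1
I_A²/I_B² = (1/30)/(1/5) = 1/6

1/6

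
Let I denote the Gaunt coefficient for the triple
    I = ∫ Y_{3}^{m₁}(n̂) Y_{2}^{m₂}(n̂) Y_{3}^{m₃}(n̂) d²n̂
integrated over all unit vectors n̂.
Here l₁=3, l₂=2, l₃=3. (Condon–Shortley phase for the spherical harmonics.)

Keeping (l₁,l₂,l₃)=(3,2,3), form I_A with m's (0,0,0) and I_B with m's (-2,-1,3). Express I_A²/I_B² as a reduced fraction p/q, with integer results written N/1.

Shared (l₁,l₂,l₃)=(3,2,3): N and (l;000)² cancel in I_A²/I_B².
A: Δ = 2!·4!·2!/9! = 1/3780; Racah Σ t=0..2: t=0:+1/24 t=1:−1/4 t=2:+1/24 = -1/6; ⇒ 3j(3 2 3; 0 0 0)² = 4/105, sgn +1
B: Δ = 2!·4!·2!/9! = 1/3780; Racah Σ t=1..1: t=1:−1/48 = -1/48; ⇒ 3j(3 2 3; -2 -1 3)² = 5/84, sgn -1
I_A²/I_B² = (4/105)/(5/84) = 16/25

16/25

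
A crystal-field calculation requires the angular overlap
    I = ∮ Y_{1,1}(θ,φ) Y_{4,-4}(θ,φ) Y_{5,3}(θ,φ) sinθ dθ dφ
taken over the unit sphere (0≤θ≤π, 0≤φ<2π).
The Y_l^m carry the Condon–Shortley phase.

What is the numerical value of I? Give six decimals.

-0.049106

Checks pass: Σm=0; 10 even; l₃=5∈[3,5].
(2·1+1)(2·4+1)(2·5+1) = 297
Δ: 0! 2! 8! / 11! → 1/495
sum: t=0:+1/576 = 1/576
3j²(1 4 5; 0 0 0) = Δ·Π!·Σ² = 5/99  (sign -1)
sum: t=0:+1/80640 = 1/80640
3j²(1 4 5; 1 -4 3) = Δ·Π!·Σ² = 1/495  (sign +1)
combine: 4πI² = 297·5/99·1/495 = 1/33
take √, sign -1: I = -0.04910640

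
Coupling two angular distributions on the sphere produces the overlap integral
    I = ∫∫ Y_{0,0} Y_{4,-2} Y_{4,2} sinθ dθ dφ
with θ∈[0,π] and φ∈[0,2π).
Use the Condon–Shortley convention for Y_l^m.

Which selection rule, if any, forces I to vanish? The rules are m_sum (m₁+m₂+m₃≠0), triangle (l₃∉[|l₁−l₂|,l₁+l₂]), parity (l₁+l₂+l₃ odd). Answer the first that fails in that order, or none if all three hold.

m₁+m₂+m₃ = 0 − 2 + 2 = 0  ✓
triangle: |0−4|=4 ≤ l₃=4 ≤ 0+4=4  ✓
parity: l₁+l₂+l₃ = 8 is even  ✓

none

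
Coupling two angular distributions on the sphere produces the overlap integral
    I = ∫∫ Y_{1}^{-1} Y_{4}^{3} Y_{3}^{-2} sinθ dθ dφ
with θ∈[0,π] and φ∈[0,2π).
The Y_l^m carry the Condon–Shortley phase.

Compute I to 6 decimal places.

-0.282095

Checks pass: Σm=0; 8 even; l₃=3∈[3,5].
(2·1+1)(2·4+1)(2·3+1) = 189
Δ: 2! 0! 6! / 9! → 1/252
sum: t=1:−1/36 = -1/36
3j²(1 4 3; 0 0 0) = Δ·Π!·Σ² = 4/63  (sign +1)
sum: t=2:+1/240 = 1/240
3j²(1 4 3; -1 3 -2) = Δ·Π!·Σ² = 1/12  (sign -1)
combine: 4πI² = 189·4/63·1/12 = 1/1
take √, sign -1: I = -0.28209479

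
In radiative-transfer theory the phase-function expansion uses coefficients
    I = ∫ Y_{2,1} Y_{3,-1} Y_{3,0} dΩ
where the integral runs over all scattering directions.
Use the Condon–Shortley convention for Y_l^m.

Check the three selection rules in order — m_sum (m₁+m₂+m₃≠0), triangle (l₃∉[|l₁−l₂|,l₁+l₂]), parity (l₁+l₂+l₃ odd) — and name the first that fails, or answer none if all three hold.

none

azimuthal sum: 1 − 1 + 0 = 0  ✓
1 ≤ 3 ≤ 5 (triangle on l)  ✓
L = 2 + 3 + 3 = 8 (even)  ✓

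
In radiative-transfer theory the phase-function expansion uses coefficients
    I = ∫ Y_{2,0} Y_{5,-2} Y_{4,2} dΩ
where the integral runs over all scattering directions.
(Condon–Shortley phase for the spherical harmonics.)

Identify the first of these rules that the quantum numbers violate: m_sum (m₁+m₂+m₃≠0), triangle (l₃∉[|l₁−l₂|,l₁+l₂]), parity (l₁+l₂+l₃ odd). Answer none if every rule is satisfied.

parity

m₁+m₂+m₃ = 0 − 2 + 2 = 0  ✓
triangle: |2−5|=3 ≤ l₃=4 ≤ 2+5=7  ✓
parity: l₁+l₂+l₃ = 11 is odd  ✗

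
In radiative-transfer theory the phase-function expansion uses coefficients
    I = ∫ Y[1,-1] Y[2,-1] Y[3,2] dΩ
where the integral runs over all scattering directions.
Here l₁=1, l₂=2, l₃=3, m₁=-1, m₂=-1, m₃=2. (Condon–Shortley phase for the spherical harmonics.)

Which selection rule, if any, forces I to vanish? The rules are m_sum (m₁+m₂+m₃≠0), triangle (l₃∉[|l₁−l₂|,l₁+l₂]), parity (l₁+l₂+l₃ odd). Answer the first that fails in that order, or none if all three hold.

none

azimuthal sum: -1 − 1 + 2 = 0  ✓
1 ≤ 3 ≤ 3 (triangle on l)  ✓
L = 1 + 2 + 3 = 6 (even)  ✓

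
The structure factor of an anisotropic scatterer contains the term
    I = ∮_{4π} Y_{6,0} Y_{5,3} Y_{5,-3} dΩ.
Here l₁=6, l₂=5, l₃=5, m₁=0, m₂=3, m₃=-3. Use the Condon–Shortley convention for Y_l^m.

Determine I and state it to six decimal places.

Rules hold: Σm=0, L=16 even, 1≤5≤11.
N = 13·11·11 = 1573
Δ = 6!·6!·4!/17! = 1/28588560
Racah Σ t=1..5: t=1:−1/345600 t=2:+1/13824 t=3:−1/5184 t=4:+1/13824 t=5:−1/345600 = -7/129600
⇒ 3j(6 5 5; 0 0 0)² = 80/7293, sgn +1
Racah Σ t=4..6: t=4:+1/55296 t=5:−1/86400 t=6:+1/2073600 = 29/4147200
⇒ 3j(6 5 5; 0 3 -3)² = 841/145860, sgn +1
4πI² = N·(3j₀)²·(3jₘ)² = 3364/33813
I = +1·√(0.0994884/4π) = 0.08897771

0.088978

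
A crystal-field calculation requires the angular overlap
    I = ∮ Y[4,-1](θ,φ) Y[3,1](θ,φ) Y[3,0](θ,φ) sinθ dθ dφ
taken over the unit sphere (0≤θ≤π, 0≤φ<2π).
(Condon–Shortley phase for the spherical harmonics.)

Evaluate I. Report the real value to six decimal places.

m-sum 0 ✓  L=10 even ✓  1≤3≤7 ✓
Π(2lᵢ+1) = 9×7×7 = 441
triangle coeff Δ(4,3,3) = 1/34650
Σ_t [1,3]: t=1:−1/72 t=2:+1/16 t=3:−1/72 = 5/144
(3j)²=2/77 [(4 3 3; 0 0 0)], sign=-1
Σ_t [2,4]: t=2:+1/48 t=3:−1/24 t=4:+1/288 = -5/288
(3j)²=5/462 [(4 3 3; -1 1 0)], sign=+1
⇒ 4πI² = 15/121
I = (-1)√(15/121/(4π)) = -0.09932258

-0.099323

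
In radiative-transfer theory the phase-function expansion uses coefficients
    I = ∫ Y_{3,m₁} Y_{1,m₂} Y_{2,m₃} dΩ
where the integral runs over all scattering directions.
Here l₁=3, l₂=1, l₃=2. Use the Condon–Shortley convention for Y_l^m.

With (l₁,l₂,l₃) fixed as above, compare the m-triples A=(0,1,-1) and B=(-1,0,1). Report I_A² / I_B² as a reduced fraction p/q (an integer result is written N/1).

l's match ⇒ only the (l;m) 3-j factors differ between A and B.
A: triangle coeff Δ(3,1,2) = 1/105; Σ_t [2,2]: t=2:+1/12 = 1/12; (3j)²=1/35 [(3 1 2; 0 1 -1)], sign=-1
B: triangle coeff Δ(3,1,2) = 1/105; Σ_t [1,1]: t=1:−1/6 = -1/6; (3j)²=8/105 [(3 1 2; -1 0 1)], sign=+1
I_A²/I_B² = (1/35)/(8/105) = 3/8

3/8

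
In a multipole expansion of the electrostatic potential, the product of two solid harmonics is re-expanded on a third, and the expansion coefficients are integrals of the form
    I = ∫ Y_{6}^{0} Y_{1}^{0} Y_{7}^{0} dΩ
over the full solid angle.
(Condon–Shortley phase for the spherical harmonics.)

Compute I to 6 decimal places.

0.244927

m-sum 0 ✓  L=14 even ✓  5≤7≤7 ✓
Π(2lᵢ+1) = 13×3×15 = 585
triangle coeff Δ(6,1,7) = 1/1365
Σ_t [0,0]: t=0:+1/518400 = 1/518400
(3j)²=7/195 [(6 1 7; 0 0 0)], sign=-1
(m-triple is (0,0,0) — same symbol as above.)
⇒ 4πI² = 49/65
I = (+1)√(49/65/(4π)) = 0.24492687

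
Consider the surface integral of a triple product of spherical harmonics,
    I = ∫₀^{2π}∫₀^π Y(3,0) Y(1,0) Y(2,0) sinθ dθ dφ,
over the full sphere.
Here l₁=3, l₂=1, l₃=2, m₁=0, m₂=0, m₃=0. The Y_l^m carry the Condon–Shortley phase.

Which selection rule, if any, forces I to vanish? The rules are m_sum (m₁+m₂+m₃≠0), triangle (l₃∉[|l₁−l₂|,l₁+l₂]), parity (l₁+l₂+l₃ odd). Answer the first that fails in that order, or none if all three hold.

none

Σmᵢ = 0  ✓
l₃∈[|l₁−l₂|,l₁+l₂]=[2,4], have l₃=2  ✓
Σlᵢ = 6 ⇒ even  ✓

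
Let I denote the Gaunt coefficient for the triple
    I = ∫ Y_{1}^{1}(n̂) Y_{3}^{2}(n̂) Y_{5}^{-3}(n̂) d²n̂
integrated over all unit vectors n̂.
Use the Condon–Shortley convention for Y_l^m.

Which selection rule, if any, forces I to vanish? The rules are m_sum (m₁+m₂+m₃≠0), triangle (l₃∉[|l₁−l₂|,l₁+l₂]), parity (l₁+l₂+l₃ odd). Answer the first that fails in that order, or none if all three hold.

triangle

azimuthal sum: 1 + 2 − 3 = 0  ✓
2 ≤ 5 ≤ 4 (triangle on l)  ✗
L = 1 + 3 + 5 = 9 (odd)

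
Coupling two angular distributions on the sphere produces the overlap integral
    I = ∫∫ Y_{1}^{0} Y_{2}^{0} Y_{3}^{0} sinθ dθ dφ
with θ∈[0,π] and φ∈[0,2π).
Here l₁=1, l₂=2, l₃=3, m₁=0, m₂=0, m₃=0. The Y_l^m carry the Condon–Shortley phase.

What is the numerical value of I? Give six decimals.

0.247767

Rules hold: Σm=0, L=6 even, 1≤3≤3.
N = 3·5·7 = 105
Δ = 0!·2!·4!/7! = 1/105
Racah Σ t=0..0: t=0:+1/4 = 1/4
⇒ 3j(1 2 3; 0 0 0)² = 3/35, sgn -1
(m-triple is (0,0,0) — same symbol as above.)
4πI² = N·(3j₀)²·(3jₘ)² = 27/35
I = +1·√(0.771429/4π) = 0.24776670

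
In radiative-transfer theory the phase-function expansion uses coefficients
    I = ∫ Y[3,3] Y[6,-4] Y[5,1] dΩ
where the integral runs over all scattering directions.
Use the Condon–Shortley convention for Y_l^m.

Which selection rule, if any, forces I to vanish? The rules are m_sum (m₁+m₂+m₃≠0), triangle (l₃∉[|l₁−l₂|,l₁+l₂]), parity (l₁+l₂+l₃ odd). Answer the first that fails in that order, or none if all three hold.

none

m₁+m₂+m₃ = 3 − 4 + 1 = 0  ✓
triangle: |3−6|=3 ≤ l₃=5 ≤ 3+6=9  ✓
parity: l₁+l₂+l₃ = 14 is even  ✓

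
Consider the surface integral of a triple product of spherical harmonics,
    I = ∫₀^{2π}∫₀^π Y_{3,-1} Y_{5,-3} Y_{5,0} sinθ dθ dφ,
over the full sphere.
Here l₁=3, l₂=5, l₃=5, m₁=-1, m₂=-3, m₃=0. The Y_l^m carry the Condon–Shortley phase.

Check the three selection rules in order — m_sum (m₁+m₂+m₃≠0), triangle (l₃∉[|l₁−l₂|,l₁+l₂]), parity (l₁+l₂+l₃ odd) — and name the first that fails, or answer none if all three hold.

Σmᵢ = -4  ✗
l₃∈[|l₁−l₂|,l₁+l₂]=[2,8], have l₃=5
Σlᵢ = 13 ⇒ odd

m_sum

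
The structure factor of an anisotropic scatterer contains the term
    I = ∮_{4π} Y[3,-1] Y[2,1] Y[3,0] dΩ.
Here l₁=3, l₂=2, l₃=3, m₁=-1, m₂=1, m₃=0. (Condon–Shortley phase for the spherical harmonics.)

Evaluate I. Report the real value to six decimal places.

Checks pass: Σm=0; 8 even; l₃=3∈[1,5].
(2·3+1)(2·2+1)(2·3+1) = 245
Δ: 2! 4! 2! / 9! → 1/3780
sum: t=0:+1/24 t=1:−1/4 t=2:+1/24 = -1/6
3j²(3 2 3; 0 0 0) = Δ·Π!·Σ² = 4/105  (sign +1)
sum: t=1:−1/12 t=2:+1/8 = 1/24
3j²(3 2 3; -1 1 0) = Δ·Π!·Σ² = 1/210  (sign -1)
combine: 4πI² = 245·4/105·1/210 = 2/45
take √, sign -1: I = -0.05947080

-0.059471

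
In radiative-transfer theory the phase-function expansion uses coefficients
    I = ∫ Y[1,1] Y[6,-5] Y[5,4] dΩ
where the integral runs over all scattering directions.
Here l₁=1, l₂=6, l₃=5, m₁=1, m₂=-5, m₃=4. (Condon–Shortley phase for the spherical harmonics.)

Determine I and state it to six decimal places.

Checks pass: Σm=0; 12 even; l₃=5∈[5,7].
(2·1+1)(2·6+1)(2·5+1) = 429
Δ: 2! 0! 10! / 13! → 1/858
sum: t=1:−1/14400 = -1/14400
3j²(1 6 5; 0 0 0) = Δ·Π!·Σ² = 6/143  (sign +1)
sum: t=0:+1/725760 = 1/725760
3j²(1 6 5; 1 -5 4) = Δ·Π!·Σ² = 5/78  (sign -1)
combine: 4πI² = 429·6/143·5/78 = 15/13
take √, sign -1: I = -0.30301841

-0.303018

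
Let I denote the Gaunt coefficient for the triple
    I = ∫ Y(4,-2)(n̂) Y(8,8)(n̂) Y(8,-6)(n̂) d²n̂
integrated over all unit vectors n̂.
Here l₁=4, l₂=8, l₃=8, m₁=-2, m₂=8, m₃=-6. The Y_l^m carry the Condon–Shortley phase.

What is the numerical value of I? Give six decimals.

0.154296

Checks pass: Σm=0; 20 even; l₃=8∈[4,12].
(2·4+1)(2·8+1)(2·8+1) = 2601
Δ: 4! 4! 12! / 21! → 1/185175900
sum: t=0:+1/557383680 t=1:−1/21772800 t=2:+1/8294400 t=3:−1/21772800 t=4:+1/557383680 = 1/30965760
3j²(4 8 8; 0 0 0) = Δ·Π!·Σ² = 36/4199  (sign +1)
sum: t=4:+1/45984153600 = 1/45984153600
3j²(4 8 8; -2 8 -6) = Δ·Π!·Σ² = 13/969  (sign +1)
combine: 4πI² = 2601·36/4199·13/969 = 108/361
take √, sign +1: I = 0.15429553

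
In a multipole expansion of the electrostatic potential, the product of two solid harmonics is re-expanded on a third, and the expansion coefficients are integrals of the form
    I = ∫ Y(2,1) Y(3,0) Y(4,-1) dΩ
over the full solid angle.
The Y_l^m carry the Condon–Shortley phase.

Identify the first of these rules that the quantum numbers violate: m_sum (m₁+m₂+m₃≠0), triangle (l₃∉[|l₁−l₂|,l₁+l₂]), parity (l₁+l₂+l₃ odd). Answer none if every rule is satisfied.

azimuthal sum: 1 + 0 − 1 = 0  ✓
1 ≤ 4 ≤ 5 (triangle on l)  ✓
L = 2 + 3 + 4 = 9 (odd)  ✗

parity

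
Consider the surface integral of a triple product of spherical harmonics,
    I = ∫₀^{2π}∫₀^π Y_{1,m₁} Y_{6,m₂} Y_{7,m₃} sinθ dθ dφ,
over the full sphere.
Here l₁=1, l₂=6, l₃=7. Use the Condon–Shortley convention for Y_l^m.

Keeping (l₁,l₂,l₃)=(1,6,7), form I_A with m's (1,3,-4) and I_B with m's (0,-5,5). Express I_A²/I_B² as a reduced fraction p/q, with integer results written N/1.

Same 1,6,7: normalisation and zero-m 3j drop out of the ratio.
A: Δ: 0! 2! 12! / 15! → 1/1365; sum: t=0:+1/4354560 = 1/4354560; 3j²(1 6 7; 1 3 -4) = Δ·Π!·Σ² = 11/273  (sign -1)
B: Δ: 0! 2! 12! / 15! → 1/1365; sum: t=0:+1/39916800 = 1/39916800; 3j²(1 6 7; 0 -5 5) = Δ·Π!·Σ² = 8/455  (sign +1)
I_A²/I_B² = (11/273)/(8/455) = 55/24

55/24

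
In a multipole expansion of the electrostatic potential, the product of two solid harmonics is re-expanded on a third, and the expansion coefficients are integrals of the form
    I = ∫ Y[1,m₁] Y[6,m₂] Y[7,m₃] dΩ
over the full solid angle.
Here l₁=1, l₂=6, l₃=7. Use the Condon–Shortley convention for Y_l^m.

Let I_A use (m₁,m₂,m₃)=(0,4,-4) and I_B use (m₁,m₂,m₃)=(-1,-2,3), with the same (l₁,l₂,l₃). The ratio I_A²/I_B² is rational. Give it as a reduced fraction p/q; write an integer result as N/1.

11/15

Same 1,6,7: normalisation and zero-m 3j drop out of the ratio.
A: Δ: 0! 2! 12! / 15! → 1/1365; sum: t=0:+1/7257600 = 1/7257600; 3j²(1 6 7; 0 4 -4) = Δ·Π!·Σ² = 11/455  (sign -1)
B: Δ: 0! 2! 12! / 15! → 1/1365; sum: t=0:+1/1935360 = 1/1935360; 3j²(1 6 7; -1 -2 3) = Δ·Π!·Σ² = 3/91  (sign +1)
I_A²/I_B² = (11/455)/(3/91) = 11/15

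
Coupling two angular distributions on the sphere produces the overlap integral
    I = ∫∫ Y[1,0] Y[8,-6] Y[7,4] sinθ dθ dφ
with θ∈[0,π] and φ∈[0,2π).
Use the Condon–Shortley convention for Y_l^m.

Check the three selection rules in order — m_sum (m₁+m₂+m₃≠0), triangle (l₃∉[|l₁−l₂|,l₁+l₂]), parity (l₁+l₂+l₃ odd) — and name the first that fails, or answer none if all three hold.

Σmᵢ = -2  ✗
l₃∈[|l₁−l₂|,l₁+l₂]=[7,9], have l₃=7
Σlᵢ = 16 ⇒ even

m_sum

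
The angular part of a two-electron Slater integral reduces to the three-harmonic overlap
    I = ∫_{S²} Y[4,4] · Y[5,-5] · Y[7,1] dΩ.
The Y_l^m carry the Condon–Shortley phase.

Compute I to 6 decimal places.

0.017637

m-sum 0 ✓  L=16 even ✓  1≤7≤9 ✓
Π(2lᵢ+1) = 9×11×15 = 1485
triangle coeff Δ(4,5,7) = 1/6126120
Σ_t [0,2]: t=0:+1/69120 t=1:−1/20736 t=2:+1/69120 = -1/51840
(3j)²=280/21879 [(4 5 7; 0 0 0)], sign=+1
Σ_t [0,0]: t=0:+1/58060800 = 1/58060800
(3j)²=1/4862 [(4 5 7; 4 -5 1)], sign=+1
⇒ 4πI² = 2100/537251
I = (+1)√(2100/537251/(4π)) = 0.01763665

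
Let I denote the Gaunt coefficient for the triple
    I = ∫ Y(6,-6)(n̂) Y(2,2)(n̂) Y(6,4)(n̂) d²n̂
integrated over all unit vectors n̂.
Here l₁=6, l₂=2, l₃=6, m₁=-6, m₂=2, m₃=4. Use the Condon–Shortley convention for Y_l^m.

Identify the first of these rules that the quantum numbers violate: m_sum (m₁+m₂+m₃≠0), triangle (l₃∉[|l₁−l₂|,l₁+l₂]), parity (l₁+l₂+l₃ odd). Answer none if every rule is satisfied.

none

Σmᵢ = 0  ✓
l₃∈[|l₁−l₂|,l₁+l₂]=[4,8], have l₃=6  ✓
Σlᵢ = 14 ⇒ even  ✓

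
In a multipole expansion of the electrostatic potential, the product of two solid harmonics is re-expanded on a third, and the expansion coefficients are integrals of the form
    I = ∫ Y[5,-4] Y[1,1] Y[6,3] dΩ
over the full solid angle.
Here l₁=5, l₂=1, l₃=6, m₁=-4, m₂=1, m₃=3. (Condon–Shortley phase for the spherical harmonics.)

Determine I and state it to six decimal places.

-0.070770

m-sum 0 ✓  L=12 even ✓  4≤6≤6 ✓
Π(2lᵢ+1) = 11×3×13 = 429
triangle coeff Δ(5,1,6) = 1/858
Σ_t [0,0]: t=0:+1/14400 = 1/14400
(3j)²=6/143 [(5 1 6; 0 0 0)], sign=+1
Σ_t [0,0]: t=0:+1/725760 = 1/725760
(3j)²=1/286 [(5 1 6; -4 1 3)], sign=-1
⇒ 4πI² = 9/143
I = (-1)√(9/143/(4π)) = -0.07076985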